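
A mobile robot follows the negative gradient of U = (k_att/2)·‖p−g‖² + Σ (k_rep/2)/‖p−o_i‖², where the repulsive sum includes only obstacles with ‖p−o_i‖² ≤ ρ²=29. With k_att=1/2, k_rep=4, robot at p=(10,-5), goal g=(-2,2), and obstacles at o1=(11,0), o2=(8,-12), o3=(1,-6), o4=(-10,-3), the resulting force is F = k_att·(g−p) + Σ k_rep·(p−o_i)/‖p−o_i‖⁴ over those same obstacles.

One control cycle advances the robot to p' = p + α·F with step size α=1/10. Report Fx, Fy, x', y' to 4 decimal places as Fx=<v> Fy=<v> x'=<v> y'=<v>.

Fx=-6.0059 Fy=3.4704 x'=9.3994 y'=-4.6530

F_att = 1/2·(g−p) = 1/2·(-12,7) = (-6.0000,3.5000)
o1: d²=26 ≤ ρ²=29; F_rep = 4·(-1,-5)/26² = (-0.0059,-0.0296)
o2: d²=53 > ρ²=29 → inactive
o3: d²=82 > ρ²=29 → inactive
o4: d²=404 > ρ²=29 → inactive
F = F_att + ΣF_rep = (-6.0059,3.4704)
p' = p + 1/10·F = (9.3994,-4.6530)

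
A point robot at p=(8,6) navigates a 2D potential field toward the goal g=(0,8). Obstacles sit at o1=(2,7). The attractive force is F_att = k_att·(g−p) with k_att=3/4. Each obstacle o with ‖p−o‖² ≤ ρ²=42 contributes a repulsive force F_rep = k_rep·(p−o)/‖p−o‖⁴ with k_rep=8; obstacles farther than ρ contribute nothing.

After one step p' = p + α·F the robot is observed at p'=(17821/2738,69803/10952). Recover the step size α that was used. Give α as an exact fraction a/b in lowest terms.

α = 1/4

F_att = 3/4·(g−p) = 3/4·(-8,2) = (-6.0000,1.5000)
o1: d²=37 ≤ ρ²=42; F_rep = 8·(6,-1)/37² = (0.0351,-0.0058)
F = F_att + ΣF_rep = (-5.9649,1.4942)
Δp = p'−p = (-1.4912,0.3735); α = Δx/Fx = (-4083/2738) / (-8166/1369) = 1/4
check: Δy/Fy = (4091/10952) / (4091/2738) = 1/4 ✓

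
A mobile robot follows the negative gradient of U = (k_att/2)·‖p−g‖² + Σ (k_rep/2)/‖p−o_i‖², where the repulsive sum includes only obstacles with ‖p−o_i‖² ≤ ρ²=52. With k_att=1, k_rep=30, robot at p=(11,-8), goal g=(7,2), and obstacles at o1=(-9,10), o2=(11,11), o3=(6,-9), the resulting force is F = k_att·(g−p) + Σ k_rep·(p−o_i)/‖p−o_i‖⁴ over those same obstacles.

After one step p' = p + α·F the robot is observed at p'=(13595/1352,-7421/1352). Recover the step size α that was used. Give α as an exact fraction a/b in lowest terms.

F_att = 1·(g−p) = 1·(-4,10) = (-4.0000,10.0000)
o1: d²=724 > ρ²=52 → inactive
o2: d²=361 > ρ²=52 → inactive
o3: d²=26 ≤ ρ²=52; F_rep = 30·(5,1)/26² = (0.2219,0.0444)
F = F_att + ΣF_rep = (-3.7781,10.0444)
Δp = p'−p = (-0.9445,2.5111); α = Δx/Fx = (-1277/1352) / (-1277/338) = 1/4
check: Δy/Fy = (3395/1352) / (3395/338) = 1/4 ✓

α = 1/4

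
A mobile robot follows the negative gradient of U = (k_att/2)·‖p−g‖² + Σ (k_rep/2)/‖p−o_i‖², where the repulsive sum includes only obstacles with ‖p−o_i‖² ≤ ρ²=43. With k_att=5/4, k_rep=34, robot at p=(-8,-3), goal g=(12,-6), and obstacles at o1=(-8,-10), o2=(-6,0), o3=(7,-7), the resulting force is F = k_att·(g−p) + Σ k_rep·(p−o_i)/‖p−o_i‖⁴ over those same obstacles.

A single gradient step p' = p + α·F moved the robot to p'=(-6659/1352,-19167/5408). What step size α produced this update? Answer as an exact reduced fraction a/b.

α = 1/8

F_att = 5/4·(g−p) = 5/4·(20,-3) = (25.0000,-3.7500)
o1: d²=49 > ρ²=43 → inactive
o2: d²=13 ≤ ρ²=43; F_rep = 34·(-2,-3)/13² = (-0.4024,-0.6036)
o3: d²=241 > ρ²=43 → inactive
F = F_att + ΣF_rep = (24.5976,-4.3536)
Δp = p'−p = (3.0747,-0.5442); α = Δx/Fx = (4157/1352) / (4157/169) = 1/8
check: Δy/Fy = (-2943/5408) / (-2943/676) = 1/8 ✓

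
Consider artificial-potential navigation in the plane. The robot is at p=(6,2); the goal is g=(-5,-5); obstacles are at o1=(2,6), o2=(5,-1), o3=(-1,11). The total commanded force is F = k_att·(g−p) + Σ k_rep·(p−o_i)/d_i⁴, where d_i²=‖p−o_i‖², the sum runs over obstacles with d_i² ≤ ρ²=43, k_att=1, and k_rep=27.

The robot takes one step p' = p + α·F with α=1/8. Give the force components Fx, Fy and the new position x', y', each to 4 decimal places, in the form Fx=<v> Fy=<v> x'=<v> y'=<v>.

F_att = 1·(g−p) = 1·(-11,-7) = (-11.0000,-7.0000)
o1: d²=32 ≤ ρ²=43; F_rep = 27·(4,-4)/32² = (0.1055,-0.1055)
o2: d²=10 ≤ ρ²=43; F_rep = 27·(1,3)/10² = (0.2700,0.8100)
o3: d²=130 > ρ²=43 → inactive
F = F_att + ΣF_rep = (-10.6245,-6.2955)
p' = p + 1/8·F = (4.6719,1.2131)

Fx=-10.6245 Fy=-6.2955 x'=4.6719 y'=1.2131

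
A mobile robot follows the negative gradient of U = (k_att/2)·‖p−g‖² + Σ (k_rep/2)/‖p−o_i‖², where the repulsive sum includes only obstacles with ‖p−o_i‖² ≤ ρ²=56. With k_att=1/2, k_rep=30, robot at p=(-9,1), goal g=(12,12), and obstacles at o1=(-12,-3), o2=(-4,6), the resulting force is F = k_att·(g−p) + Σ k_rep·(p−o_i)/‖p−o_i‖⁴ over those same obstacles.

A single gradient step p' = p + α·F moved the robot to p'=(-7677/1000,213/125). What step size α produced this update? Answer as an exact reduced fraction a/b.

α = 1/8

F_att = 1/2·(g−p) = 1/2·(21,11) = (10.5000,5.5000)
o1: d²=25 ≤ ρ²=56; F_rep = 30·(3,4)/25² = (0.1440,0.1920)
o2: d²=50 ≤ ρ²=56; F_rep = 30·(-5,-5)/50² = (-0.0600,-0.0600)
F = F_att + ΣF_rep = (10.5840,5.6320)
Δp = p'−p = (1.3230,0.7040); α = Δx/Fx = (1323/1000) / (1323/125) = 1/8
check: Δy/Fy = (88/125) / (704/125) = 1/8 ✓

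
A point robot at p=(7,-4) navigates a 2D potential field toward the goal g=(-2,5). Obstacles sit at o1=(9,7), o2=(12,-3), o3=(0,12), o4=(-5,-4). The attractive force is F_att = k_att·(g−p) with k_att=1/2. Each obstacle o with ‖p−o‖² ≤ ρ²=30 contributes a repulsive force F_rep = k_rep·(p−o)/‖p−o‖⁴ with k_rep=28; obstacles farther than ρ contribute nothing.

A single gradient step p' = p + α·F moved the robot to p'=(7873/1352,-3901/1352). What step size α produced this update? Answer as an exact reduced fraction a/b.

F_att = 1/2·(g−p) = 1/2·(-9,9) = (-4.5000,4.5000)
o1: d²=125 > ρ²=30 → inactive
o2: d²=26 ≤ ρ²=30; F_rep = 28·(-5,-1)/26² = (-0.2071,-0.0414)
o3: d²=305 > ρ²=30 → inactive
o4: d²=144 > ρ²=30 → inactive
F = F_att + ΣF_rep = (-4.7071,4.4586)
Δp = p'−p = (-1.1768,1.1146); α = Δx/Fx = (-1591/1352) / (-1591/338) = 1/4
check: Δy/Fy = (1507/1352) / (1507/338) = 1/4 ✓

α = 1/4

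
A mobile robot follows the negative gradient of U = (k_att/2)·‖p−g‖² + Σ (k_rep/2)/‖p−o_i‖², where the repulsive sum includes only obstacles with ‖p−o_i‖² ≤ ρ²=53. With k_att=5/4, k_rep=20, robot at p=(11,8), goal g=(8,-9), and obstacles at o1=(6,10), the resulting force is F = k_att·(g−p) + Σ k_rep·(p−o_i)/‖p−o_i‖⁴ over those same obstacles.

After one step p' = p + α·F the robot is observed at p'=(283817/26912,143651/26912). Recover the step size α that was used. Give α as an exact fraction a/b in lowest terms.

α = 1/8

F_att = 5/4·(g−p) = 5/4·(-3,-17) = (-3.7500,-21.2500)
o1: d²=29 ≤ ρ²=53; F_rep = 20·(5,-2)/29² = (0.1189,-0.0476)
F = F_att + ΣF_rep = (-3.6311,-21.2976)
Δp = p'−p = (-0.4539,-2.6622); α = Δx/Fx = (-12215/26912) / (-12215/3364) = 1/8
check: Δy/Fy = (-71645/26912) / (-71645/3364) = 1/8 ✓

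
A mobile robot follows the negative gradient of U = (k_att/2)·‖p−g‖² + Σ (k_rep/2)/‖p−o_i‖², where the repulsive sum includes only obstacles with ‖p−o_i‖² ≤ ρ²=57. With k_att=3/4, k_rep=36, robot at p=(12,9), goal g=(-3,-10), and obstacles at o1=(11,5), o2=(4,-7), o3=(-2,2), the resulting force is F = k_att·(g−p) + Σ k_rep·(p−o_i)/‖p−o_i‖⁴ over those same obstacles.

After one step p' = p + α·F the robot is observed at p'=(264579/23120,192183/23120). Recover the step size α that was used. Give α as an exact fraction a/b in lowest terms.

α = 1/20

F_att = 3/4·(g−p) = 3/4·(-15,-19) = (-11.2500,-14.2500)
o1: d²=17 ≤ ρ²=57; F_rep = 36·(1,4)/17² = (0.1246,0.4983)
o2: d²=320 > ρ²=57 → inactive
o3: d²=245 > ρ²=57 → inactive
F = F_att + ΣF_rep = (-11.1254,-13.7517)
Δp = p'−p = (-0.5563,-0.6876); α = Δx/Fx = (-12861/23120) / (-12861/1156) = 1/20
check: Δy/Fy = (-15897/23120) / (-15897/1156) = 1/20 ✓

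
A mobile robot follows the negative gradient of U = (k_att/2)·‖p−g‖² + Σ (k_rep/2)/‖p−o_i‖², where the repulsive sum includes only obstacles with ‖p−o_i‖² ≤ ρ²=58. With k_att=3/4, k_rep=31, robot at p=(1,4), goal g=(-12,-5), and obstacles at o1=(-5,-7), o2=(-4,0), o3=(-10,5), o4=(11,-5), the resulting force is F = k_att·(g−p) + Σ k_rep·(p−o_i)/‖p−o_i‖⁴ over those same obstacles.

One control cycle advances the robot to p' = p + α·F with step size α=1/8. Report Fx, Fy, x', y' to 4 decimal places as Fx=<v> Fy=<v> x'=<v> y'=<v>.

Fx=-9.6578 Fy=-6.6762 x'=-0.2072 y'=3.1655

F_att = 3/4·(g−p) = 3/4·(-13,-9) = (-9.7500,-6.7500)
o1: d²=157 > ρ²=58 → inactive
o2: d²=41 ≤ ρ²=58; F_rep = 31·(5,4)/41² = (0.0922,0.0738)
o3: d²=122 > ρ²=58 → inactive
o4: d²=181 > ρ²=58 → inactive
F = F_att + ΣF_rep = (-9.6578,-6.6762)
p' = p + 1/8·F = (-0.2072,3.1655)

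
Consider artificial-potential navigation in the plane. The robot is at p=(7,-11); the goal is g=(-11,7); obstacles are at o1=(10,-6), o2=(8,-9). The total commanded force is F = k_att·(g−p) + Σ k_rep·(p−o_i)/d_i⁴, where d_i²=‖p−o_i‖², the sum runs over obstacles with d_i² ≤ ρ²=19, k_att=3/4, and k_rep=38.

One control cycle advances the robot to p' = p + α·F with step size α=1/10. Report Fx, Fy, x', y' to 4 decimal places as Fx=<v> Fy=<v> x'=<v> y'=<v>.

F_att = 3/4·(g−p) = 3/4·(-18,18) = (-13.5000,13.5000)
o1: d²=34 > ρ²=19 → inactive
o2: d²=5 ≤ ρ²=19; F_rep = 38·(-1,-2)/5² = (-1.5200,-3.0400)
F = F_att + ΣF_rep = (-15.0200,10.4600)
p' = p + 1/10·F = (5.4980,-9.9540)

Fx=-15.0200 Fy=10.4600 x'=5.4980 y'=-9.9540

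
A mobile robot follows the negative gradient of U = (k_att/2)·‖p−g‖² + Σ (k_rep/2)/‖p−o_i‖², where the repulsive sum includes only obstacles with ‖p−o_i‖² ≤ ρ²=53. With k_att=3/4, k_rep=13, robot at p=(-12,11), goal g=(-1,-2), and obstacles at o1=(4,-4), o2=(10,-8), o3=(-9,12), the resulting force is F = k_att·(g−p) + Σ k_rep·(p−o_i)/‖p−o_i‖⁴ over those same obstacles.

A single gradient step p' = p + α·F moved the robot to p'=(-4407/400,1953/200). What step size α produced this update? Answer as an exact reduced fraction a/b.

α = 1/8

F_att = 3/4·(g−p) = 3/4·(11,-13) = (8.2500,-9.7500)
o1: d²=481 > ρ²=53 → inactive
o2: d²=845 > ρ²=53 → inactive
o3: d²=10 ≤ ρ²=53; F_rep = 13·(-3,-1)/10² = (-0.3900,-0.1300)
F = F_att + ΣF_rep = (7.8600,-9.8800)
Δp = p'−p = (0.9825,-1.2350); α = Δx/Fx = (393/400) / (393/50) = 1/8
check: Δy/Fy = (-247/200) / (-247/25) = 1/8 ✓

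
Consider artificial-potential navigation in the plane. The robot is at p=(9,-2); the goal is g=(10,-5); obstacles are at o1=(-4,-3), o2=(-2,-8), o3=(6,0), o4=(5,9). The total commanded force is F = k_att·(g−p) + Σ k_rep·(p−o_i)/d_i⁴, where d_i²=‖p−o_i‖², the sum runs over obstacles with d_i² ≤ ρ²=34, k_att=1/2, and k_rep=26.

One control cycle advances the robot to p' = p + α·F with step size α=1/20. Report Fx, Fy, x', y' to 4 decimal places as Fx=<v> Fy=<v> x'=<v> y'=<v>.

Fx=0.9615 Fy=-1.8077 x'=9.0481 y'=-2.0904

F_att = 1/2·(g−p) = 1/2·(1,-3) = (0.5000,-1.5000)
o1: d²=170 > ρ²=34 → inactive
o2: d²=157 > ρ²=34 → inactive
o3: d²=13 ≤ ρ²=34; F_rep = 26·(3,-2)/13² = (0.4615,-0.3077)
o4: d²=137 > ρ²=34 → inactive
F = F_att + ΣF_rep = (0.9615,-1.8077)
p' = p + 1/20·F = (9.0481,-2.0904)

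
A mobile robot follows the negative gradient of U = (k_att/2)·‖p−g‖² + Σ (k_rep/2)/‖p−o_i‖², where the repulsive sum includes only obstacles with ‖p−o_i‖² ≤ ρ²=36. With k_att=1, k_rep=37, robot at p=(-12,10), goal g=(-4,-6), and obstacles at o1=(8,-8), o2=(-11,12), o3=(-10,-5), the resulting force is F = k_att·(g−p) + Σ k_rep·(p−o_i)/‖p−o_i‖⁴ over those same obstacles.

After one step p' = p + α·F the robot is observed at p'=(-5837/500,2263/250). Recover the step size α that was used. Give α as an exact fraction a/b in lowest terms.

α = 1/20

F_att = 1·(g−p) = 1·(8,-16) = (8.0000,-16.0000)
o1: d²=724 > ρ²=36 → inactive
o2: d²=5 ≤ ρ²=36; F_rep = 37·(-1,-2)/5² = (-1.4800,-2.9600)
o3: d²=229 > ρ²=36 → inactive
F = F_att + ΣF_rep = (6.5200,-18.9600)
Δp = p'−p = (0.3260,-0.9480); α = Δx/Fx = (163/500) / (163/25) = 1/20
check: Δy/Fy = (-237/250) / (-474/25) = 1/20 ✓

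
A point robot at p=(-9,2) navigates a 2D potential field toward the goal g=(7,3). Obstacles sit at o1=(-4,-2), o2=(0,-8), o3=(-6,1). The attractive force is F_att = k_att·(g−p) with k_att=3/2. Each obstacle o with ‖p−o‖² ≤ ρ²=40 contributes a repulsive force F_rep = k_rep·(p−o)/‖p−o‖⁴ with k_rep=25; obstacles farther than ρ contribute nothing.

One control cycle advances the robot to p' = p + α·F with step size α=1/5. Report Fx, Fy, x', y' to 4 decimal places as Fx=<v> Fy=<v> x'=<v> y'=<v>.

F_att = 3/2·(g−p) = 3/2·(16,1) = (24.0000,1.5000)
o1: d²=41 > ρ²=40 → inactive
o2: d²=181 > ρ²=40 → inactive
o3: d²=10 ≤ ρ²=40; F_rep = 25·(-3,1)/10² = (-0.7500,0.2500)
F = F_att + ΣF_rep = (23.2500,1.7500)
p' = p + 1/5·F = (-4.3500,2.3500)

Fx=23.2500 Fy=1.7500 x'=-4.3500 y'=2.3500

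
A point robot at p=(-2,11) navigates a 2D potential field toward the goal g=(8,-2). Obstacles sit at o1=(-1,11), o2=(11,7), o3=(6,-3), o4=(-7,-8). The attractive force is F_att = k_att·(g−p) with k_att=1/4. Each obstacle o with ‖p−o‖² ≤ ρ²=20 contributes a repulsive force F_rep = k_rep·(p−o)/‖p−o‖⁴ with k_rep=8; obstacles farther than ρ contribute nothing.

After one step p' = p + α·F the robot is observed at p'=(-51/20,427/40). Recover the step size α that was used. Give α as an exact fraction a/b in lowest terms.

F_att = 1/4·(g−p) = 1/4·(10,-13) = (2.5000,-3.2500)
o1: d²=1 ≤ ρ²=20; F_rep = 8·(-1,0)/1² = (-8.0000,0.0000)
o2: d²=185 > ρ²=20 → inactive
o3: d²=260 > ρ²=20 → inactive
o4: d²=386 > ρ²=20 → inactive
F = F_att + ΣF_rep = (-5.5000,-3.2500)
Δp = p'−p = (-0.5500,-0.3250); α = Δx/Fx = (-11/20) / (-11/2) = 1/10
check: Δy/Fy = (-13/40) / (-13/4) = 1/10 ✓

α = 1/10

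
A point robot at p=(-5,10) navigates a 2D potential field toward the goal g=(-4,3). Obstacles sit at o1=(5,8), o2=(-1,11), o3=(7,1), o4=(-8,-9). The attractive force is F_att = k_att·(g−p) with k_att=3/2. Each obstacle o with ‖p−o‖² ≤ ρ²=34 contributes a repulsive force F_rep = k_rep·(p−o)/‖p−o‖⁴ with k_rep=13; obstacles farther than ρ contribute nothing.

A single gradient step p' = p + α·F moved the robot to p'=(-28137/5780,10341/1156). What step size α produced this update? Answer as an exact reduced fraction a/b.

α = 1/10

F_att = 3/2·(g−p) = 3/2·(1,-7) = (1.5000,-10.5000)
o1: d²=104 > ρ²=34 → inactive
o2: d²=17 ≤ ρ²=34; F_rep = 13·(-4,-1)/17² = (-0.1799,-0.0450)
o3: d²=225 > ρ²=34 → inactive
o4: d²=370 > ρ²=34 → inactive
F = F_att + ΣF_rep = (1.3201,-10.5450)
Δp = p'−p = (0.1320,-1.0545); α = Δx/Fx = (763/5780) / (763/578) = 1/10
check: Δy/Fy = (-1219/1156) / (-6095/578) = 1/10 ✓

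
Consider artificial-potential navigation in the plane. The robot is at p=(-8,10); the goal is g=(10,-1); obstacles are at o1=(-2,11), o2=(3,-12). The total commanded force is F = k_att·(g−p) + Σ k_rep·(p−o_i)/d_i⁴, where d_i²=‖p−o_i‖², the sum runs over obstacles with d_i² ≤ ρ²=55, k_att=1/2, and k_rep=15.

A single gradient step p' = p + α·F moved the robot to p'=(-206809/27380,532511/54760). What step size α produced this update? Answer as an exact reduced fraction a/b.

F_att = 1/2·(g−p) = 1/2·(18,-11) = (9.0000,-5.5000)
o1: d²=37 ≤ ρ²=55; F_rep = 15·(-6,-1)/37² = (-0.0657,-0.0110)
o2: d²=605 > ρ²=55 → inactive
F = F_att + ΣF_rep = (8.9343,-5.5110)
Δp = p'−p = (0.4467,-0.2755); α = Δx/Fx = (12231/27380) / (12231/1369) = 1/20
check: Δy/Fy = (-15089/54760) / (-15089/2738) = 1/20 ✓

α = 1/20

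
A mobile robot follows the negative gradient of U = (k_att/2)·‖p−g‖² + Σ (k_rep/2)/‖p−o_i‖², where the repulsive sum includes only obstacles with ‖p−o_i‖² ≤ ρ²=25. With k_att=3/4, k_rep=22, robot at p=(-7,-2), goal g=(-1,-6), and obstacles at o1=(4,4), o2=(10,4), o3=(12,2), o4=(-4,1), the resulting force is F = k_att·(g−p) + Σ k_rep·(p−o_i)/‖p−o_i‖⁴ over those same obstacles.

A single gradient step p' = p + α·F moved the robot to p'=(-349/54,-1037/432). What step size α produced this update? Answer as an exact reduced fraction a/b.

F_att = 3/4·(g−p) = 3/4·(6,-4) = (4.5000,-3.0000)
o1: d²=157 > ρ²=25 → inactive
o2: d²=325 > ρ²=25 → inactive
o3: d²=377 > ρ²=25 → inactive
o4: d²=18 ≤ ρ²=25; F_rep = 22·(-3,-3)/18² = (-0.2037,-0.2037)
F = F_att + ΣF_rep = (4.2963,-3.2037)
Δp = p'−p = (0.5370,-0.4005); α = Δx/Fx = (29/54) / (116/27) = 1/8
check: Δy/Fy = (-173/432) / (-173/54) = 1/8 ✓

α = 1/8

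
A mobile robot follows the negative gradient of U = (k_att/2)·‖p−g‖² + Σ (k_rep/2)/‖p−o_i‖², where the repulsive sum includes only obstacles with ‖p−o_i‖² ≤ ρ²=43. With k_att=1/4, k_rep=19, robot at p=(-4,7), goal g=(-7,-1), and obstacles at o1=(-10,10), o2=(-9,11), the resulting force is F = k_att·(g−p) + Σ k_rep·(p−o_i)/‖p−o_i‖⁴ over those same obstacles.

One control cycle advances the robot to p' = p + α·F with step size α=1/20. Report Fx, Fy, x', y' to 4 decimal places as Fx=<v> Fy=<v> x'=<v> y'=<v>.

Fx=-0.6935 Fy=-2.0452 x'=-4.0347 y'=6.8977

F_att = 1/4·(g−p) = 1/4·(-3,-8) = (-0.7500,-2.0000)
o1: d²=45 > ρ²=43 → inactive
o2: d²=41 ≤ ρ²=43; F_rep = 19·(5,-4)/41² = (0.0565,-0.0452)
F = F_att + ΣF_rep = (-0.6935,-2.0452)
p' = p + 1/20·F = (-4.0347,6.8977)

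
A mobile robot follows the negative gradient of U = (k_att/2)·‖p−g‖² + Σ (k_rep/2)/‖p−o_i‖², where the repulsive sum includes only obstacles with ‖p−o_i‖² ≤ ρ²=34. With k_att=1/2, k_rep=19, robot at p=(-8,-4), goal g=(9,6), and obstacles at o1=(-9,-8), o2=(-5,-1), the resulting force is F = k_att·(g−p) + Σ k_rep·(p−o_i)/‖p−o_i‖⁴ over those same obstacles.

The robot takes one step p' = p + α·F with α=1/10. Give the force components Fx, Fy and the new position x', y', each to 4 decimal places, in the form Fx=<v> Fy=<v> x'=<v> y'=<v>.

Fx=8.3898 Fy=5.0870 x'=-7.1610 y'=-3.4913

F_att = 1/2·(g−p) = 1/2·(17,10) = (8.5000,5.0000)
o1: d²=17 ≤ ρ²=34; F_rep = 19·(1,4)/17² = (0.0657,0.2630)
o2: d²=18 ≤ ρ²=34; F_rep = 19·(-3,-3)/18² = (-0.1759,-0.1759)
F = F_att + ΣF_rep = (8.3898,5.0870)
p' = p + 1/10·F = (-7.1610,-3.4913)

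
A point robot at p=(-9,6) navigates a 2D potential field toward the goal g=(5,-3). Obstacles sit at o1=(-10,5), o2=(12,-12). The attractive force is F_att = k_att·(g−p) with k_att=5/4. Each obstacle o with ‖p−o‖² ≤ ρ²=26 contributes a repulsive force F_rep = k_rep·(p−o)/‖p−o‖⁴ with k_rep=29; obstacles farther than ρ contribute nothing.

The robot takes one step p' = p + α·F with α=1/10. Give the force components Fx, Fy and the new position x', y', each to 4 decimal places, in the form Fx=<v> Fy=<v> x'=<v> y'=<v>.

F_att = 5/4·(g−p) = 5/4·(14,-9) = (17.5000,-11.2500)
o1: d²=2 ≤ ρ²=26; F_rep = 29·(1,1)/2² = (7.2500,7.2500)
o2: d²=765 > ρ²=26 → inactive
F = F_att + ΣF_rep = (24.7500,-4.0000)
p' = p + 1/10·F = (-6.5250,5.6000)

Fx=24.7500 Fy=-4.0000 x'=-6.5250 y'=5.6000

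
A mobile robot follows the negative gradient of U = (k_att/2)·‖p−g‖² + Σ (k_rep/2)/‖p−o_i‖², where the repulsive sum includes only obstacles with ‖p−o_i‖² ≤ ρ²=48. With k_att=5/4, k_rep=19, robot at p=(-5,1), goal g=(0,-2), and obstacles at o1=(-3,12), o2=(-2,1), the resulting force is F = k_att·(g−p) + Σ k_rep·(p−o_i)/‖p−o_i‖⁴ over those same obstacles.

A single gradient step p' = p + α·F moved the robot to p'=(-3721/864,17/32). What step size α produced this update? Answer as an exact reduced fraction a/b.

α = 1/8

F_att = 5/4·(g−p) = 5/4·(5,-3) = (6.2500,-3.7500)
o1: d²=125 > ρ²=48 → inactive
o2: d²=9 ≤ ρ²=48; F_rep = 19·(-3,0)/9² = (-0.7037,0.0000)
F = F_att + ΣF_rep = (5.5463,-3.7500)
Δp = p'−p = (0.6933,-0.4688); α = Δx/Fx = (599/864) / (599/108) = 1/8
check: Δy/Fy = (-15/32) / (-15/4) = 1/8 ✓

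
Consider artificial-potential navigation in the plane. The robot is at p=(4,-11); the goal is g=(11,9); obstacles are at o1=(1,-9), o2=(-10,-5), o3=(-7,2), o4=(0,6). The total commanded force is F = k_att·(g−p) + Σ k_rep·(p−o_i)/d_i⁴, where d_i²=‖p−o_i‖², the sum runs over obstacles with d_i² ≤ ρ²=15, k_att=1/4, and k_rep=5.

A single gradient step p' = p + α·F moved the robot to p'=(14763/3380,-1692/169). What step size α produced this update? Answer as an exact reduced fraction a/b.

F_att = 1/4·(g−p) = 1/4·(7,20) = (1.7500,5.0000)
o1: d²=13 ≤ ρ²=15; F_rep = 5·(3,-2)/13² = (0.0888,-0.0592)
o2: d²=232 > ρ²=15 → inactive
o3: d²=290 > ρ²=15 → inactive
o4: d²=305 > ρ²=15 → inactive
F = F_att + ΣF_rep = (1.8388,4.9408)
Δp = p'−p = (0.3678,0.9882); α = Δx/Fx = (1243/3380) / (1243/676) = 1/5
check: Δy/Fy = (167/169) / (835/169) = 1/5 ✓

α = 1/5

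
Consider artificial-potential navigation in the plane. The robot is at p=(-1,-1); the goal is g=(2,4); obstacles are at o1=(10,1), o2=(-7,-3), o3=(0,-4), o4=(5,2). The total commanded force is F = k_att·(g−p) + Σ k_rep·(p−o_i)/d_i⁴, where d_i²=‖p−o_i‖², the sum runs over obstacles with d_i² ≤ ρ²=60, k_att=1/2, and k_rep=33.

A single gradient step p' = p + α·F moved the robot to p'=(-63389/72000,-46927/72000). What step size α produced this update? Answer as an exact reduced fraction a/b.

F_att = 1/2·(g−p) = 1/2·(3,5) = (1.5000,2.5000)
o1: d²=125 > ρ²=60 → inactive
o2: d²=40 ≤ ρ²=60; F_rep = 33·(6,2)/40² = (0.1237,0.0413)
o3: d²=10 ≤ ρ²=60; F_rep = 33·(-1,3)/10² = (-0.3300,0.9900)
o4: d²=45 ≤ ρ²=60; F_rep = 33·(-6,-3)/45² = (-0.0978,-0.0489)
F = F_att + ΣF_rep = (1.1960,3.4824)
Δp = p'−p = (0.1196,0.3482); α = Δx/Fx = (8611/72000) / (8611/7200) = 1/10
check: Δy/Fy = (25073/72000) / (25073/7200) = 1/10 ✓

α = 1/10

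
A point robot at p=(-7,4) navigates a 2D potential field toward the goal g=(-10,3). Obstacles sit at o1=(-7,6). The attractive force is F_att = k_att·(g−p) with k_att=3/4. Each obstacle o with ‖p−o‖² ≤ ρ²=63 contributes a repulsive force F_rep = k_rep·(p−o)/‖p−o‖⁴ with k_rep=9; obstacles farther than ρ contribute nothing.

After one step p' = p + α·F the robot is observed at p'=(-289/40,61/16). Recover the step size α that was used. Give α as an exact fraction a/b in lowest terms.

α = 1/10

F_att = 3/4·(g−p) = 3/4·(-3,-1) = (-2.2500,-0.7500)
o1: d²=4 ≤ ρ²=63; F_rep = 9·(0,-2)/4² = (0.0000,-1.1250)
F = F_att + ΣF_rep = (-2.2500,-1.8750)
Δp = p'−p = (-0.2250,-0.1875); α = Δx/Fx = (-9/40) / (-9/4) = 1/10
check: Δy/Fy = (-3/16) / (-15/8) = 1/10 ✓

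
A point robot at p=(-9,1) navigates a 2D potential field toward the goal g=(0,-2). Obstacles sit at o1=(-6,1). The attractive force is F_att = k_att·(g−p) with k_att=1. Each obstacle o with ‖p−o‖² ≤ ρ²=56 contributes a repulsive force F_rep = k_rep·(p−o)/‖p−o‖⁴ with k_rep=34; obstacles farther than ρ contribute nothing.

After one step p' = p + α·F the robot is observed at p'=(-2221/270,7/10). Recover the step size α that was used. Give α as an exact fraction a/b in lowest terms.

F_att = 1·(g−p) = 1·(9,-3) = (9.0000,-3.0000)
o1: d²=9 ≤ ρ²=56; F_rep = 34·(-3,0)/9² = (-1.2593,0.0000)
F = F_att + ΣF_rep = (7.7407,-3.0000)
Δp = p'−p = (0.7741,-0.3000); α = Δx/Fx = (209/270) / (209/27) = 1/10
check: Δy/Fy = (-3/10) / (-3) = 1/10 ✓

α = 1/10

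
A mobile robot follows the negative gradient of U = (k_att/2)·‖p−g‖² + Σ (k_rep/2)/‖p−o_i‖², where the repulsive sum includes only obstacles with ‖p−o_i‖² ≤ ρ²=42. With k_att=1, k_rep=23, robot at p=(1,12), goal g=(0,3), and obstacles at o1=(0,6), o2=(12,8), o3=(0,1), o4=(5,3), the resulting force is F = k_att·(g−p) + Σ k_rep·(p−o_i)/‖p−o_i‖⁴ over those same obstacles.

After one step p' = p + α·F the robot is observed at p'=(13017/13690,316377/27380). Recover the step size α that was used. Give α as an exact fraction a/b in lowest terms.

F_att = 1·(g−p) = 1·(-1,-9) = (-1.0000,-9.0000)
o1: d²=37 ≤ ρ²=42; F_rep = 23·(1,6)/37² = (0.0168,0.1008)
o2: d²=137 > ρ²=42 → inactive
o3: d²=122 > ρ²=42 → inactive
o4: d²=97 > ρ²=42 → inactive
F = F_att + ΣF_rep = (-0.9832,-8.8992)
Δp = p'−p = (-0.0492,-0.4450); α = Δx/Fx = (-673/13690) / (-1346/1369) = 1/20
check: Δy/Fy = (-12183/27380) / (-12183/1369) = 1/20 ✓

α = 1/20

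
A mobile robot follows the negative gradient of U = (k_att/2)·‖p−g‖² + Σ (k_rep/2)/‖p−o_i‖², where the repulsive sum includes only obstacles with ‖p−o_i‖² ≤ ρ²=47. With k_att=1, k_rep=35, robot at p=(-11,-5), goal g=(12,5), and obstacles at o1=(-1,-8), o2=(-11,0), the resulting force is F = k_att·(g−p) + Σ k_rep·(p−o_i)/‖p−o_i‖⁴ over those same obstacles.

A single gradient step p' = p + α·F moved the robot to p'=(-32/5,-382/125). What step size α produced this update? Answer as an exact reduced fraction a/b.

F_att = 1·(g−p) = 1·(23,10) = (23.0000,10.0000)
o1: d²=109 > ρ²=47 → inactive
o2: d²=25 ≤ ρ²=47; F_rep = 35·(0,-5)/25² = (0.0000,-0.2800)
F = F_att + ΣF_rep = (23.0000,9.7200)
Δp = p'−p = (4.6000,1.9440); α = Δx/Fx = (23/5) / (23) = 1/5
check: Δy/Fy = (243/125) / (243/25) = 1/5 ✓

α = 1/5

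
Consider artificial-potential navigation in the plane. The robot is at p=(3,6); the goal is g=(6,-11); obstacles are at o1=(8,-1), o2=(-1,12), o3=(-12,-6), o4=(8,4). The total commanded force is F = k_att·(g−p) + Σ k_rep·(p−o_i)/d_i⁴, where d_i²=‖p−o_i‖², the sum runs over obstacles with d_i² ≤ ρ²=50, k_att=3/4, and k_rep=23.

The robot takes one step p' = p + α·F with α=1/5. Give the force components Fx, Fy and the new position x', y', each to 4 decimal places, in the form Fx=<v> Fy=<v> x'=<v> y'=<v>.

F_att = 3/4·(g−p) = 3/4·(3,-17) = (2.2500,-12.7500)
o1: d²=74 > ρ²=50 → inactive
o2: d²=52 > ρ²=50 → inactive
o3: d²=369 > ρ²=50 → inactive
o4: d²=29 ≤ ρ²=50; F_rep = 23·(-5,2)/29² = (-0.1367,0.0547)
F = F_att + ΣF_rep = (2.1133,-12.6953)
p' = p + 1/5·F = (3.4227,3.4609)

Fx=2.1133 Fy=-12.6953 x'=3.4227 y'=3.4609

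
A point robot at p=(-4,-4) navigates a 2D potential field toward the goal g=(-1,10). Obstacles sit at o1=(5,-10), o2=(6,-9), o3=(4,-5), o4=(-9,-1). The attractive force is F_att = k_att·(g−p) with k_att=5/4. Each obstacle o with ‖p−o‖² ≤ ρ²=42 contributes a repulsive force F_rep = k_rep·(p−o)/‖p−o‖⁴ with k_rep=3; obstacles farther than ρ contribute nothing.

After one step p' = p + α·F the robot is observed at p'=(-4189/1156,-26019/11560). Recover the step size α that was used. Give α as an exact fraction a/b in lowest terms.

F_att = 5/4·(g−p) = 5/4·(3,14) = (3.7500,17.5000)
o1: d²=117 > ρ²=42 → inactive
o2: d²=125 > ρ²=42 → inactive
o3: d²=65 > ρ²=42 → inactive
o4: d²=34 ≤ ρ²=42; F_rep = 3·(5,-3)/34² = (0.0130,-0.0078)
F = F_att + ΣF_rep = (3.7630,17.4922)
Δp = p'−p = (0.3763,1.7492); α = Δx/Fx = (435/1156) / (2175/578) = 1/10
check: Δy/Fy = (20221/11560) / (20221/1156) = 1/10 ✓

α = 1/10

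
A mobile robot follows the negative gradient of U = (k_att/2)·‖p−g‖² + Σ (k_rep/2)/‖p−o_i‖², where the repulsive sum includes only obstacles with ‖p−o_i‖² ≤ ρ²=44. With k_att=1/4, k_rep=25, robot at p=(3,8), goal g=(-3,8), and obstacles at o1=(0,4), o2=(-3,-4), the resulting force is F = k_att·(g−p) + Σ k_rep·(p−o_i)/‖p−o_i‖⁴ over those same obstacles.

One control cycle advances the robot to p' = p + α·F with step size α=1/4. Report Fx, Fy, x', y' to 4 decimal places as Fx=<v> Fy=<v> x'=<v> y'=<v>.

Fx=-1.3800 Fy=0.1600 x'=2.6550 y'=8.0400

F_att = 1/4·(g−p) = 1/4·(-6,0) = (-1.5000,0.0000)
o1: d²=25 ≤ ρ²=44; F_rep = 25·(3,4)/25² = (0.1200,0.1600)
o2: d²=180 > ρ²=44 → inactive
F = F_att + ΣF_rep = (-1.3800,0.1600)
p' = p + 1/4·F = (2.6550,8.0400)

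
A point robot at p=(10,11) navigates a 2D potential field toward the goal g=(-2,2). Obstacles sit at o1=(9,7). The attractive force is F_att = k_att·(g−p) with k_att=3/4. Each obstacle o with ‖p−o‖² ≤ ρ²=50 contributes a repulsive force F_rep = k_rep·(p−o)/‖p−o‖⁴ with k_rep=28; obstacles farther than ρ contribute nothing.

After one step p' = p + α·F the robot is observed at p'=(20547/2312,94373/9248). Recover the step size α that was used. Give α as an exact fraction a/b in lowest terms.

α = 1/8

F_att = 3/4·(g−p) = 3/4·(-12,-9) = (-9.0000,-6.7500)
o1: d²=17 ≤ ρ²=50; F_rep = 28·(1,4)/17² = (0.0969,0.3875)
F = F_att + ΣF_rep = (-8.9031,-6.3625)
Δp = p'−p = (-1.1129,-0.7953); α = Δx/Fx = (-2573/2312) / (-2573/289) = 1/8
check: Δy/Fy = (-7355/9248) / (-7355/1156) = 1/8 ✓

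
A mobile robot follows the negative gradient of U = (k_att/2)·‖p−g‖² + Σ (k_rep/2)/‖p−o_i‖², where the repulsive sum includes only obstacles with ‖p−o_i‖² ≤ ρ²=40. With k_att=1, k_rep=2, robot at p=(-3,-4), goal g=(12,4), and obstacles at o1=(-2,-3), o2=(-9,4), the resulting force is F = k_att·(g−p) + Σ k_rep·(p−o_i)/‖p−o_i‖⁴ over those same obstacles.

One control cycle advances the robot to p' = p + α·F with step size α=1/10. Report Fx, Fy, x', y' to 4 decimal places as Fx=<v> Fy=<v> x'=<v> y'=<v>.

F_att = 1·(g−p) = 1·(15,8) = (15.0000,8.0000)
o1: d²=2 ≤ ρ²=40; F_rep = 2·(-1,-1)/2² = (-0.5000,-0.5000)
o2: d²=100 > ρ²=40 → inactive
F = F_att + ΣF_rep = (14.5000,7.5000)
p' = p + 1/10·F = (-1.5500,-3.2500)

Fx=14.5000 Fy=7.5000 x'=-1.5500 y'=-3.2500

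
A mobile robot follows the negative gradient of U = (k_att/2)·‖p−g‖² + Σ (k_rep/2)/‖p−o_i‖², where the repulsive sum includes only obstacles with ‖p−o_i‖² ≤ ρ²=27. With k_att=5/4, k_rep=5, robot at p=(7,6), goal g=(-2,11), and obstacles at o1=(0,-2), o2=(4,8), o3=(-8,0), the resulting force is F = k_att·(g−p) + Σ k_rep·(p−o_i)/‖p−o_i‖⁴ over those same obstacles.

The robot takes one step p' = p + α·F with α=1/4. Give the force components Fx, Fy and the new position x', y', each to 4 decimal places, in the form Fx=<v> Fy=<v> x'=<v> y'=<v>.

Fx=-11.1612 Fy=6.1908 x'=4.2097 y'=7.5477

F_att = 5/4·(g−p) = 5/4·(-9,5) = (-11.2500,6.2500)
o1: d²=113 > ρ²=27 → inactive
o2: d²=13 ≤ ρ²=27; F_rep = 5·(3,-2)/13² = (0.0888,-0.0592)
o3: d²=261 > ρ²=27 → inactive
F = F_att + ΣF_rep = (-11.1612,6.1908)
p' = p + 1/4·F = (4.2097,7.5477)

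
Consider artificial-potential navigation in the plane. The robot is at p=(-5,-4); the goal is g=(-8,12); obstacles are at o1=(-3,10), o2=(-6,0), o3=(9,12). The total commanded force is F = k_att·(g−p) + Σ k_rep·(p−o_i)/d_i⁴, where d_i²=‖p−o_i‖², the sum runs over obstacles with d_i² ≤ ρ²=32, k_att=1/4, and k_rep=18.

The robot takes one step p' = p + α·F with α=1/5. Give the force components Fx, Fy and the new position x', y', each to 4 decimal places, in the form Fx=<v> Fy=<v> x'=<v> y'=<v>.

F_att = 1/4·(g−p) = 1/4·(-3,16) = (-0.7500,4.0000)
o1: d²=200 > ρ²=32 → inactive
o2: d²=17 ≤ ρ²=32; F_rep = 18·(1,-4)/17² = (0.0623,-0.2491)
o3: d²=452 > ρ²=32 → inactive
F = F_att + ΣF_rep = (-0.6877,3.7509)
p' = p + 1/5·F = (-5.1375,-3.2498)

Fx=-0.6877 Fy=3.7509 x'=-5.1375 y'=-3.2498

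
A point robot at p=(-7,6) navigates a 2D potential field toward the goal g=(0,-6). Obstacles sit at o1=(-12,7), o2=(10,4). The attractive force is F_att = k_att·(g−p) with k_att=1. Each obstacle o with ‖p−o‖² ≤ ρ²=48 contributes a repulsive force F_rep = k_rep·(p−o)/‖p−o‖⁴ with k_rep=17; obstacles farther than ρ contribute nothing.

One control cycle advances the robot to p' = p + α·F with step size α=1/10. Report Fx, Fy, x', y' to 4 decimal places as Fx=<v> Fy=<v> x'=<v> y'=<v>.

Fx=7.1257 Fy=-12.0251 x'=-6.2874 y'=4.7975

F_att = 1·(g−p) = 1·(7,-12) = (7.0000,-12.0000)
o1: d²=26 ≤ ρ²=48; F_rep = 17·(5,-1)/26² = (0.1257,-0.0251)
o2: d²=293 > ρ²=48 → inactive
F = F_att + ΣF_rep = (7.1257,-12.0251)
p' = p + 1/10·F = (-6.2874,4.7975)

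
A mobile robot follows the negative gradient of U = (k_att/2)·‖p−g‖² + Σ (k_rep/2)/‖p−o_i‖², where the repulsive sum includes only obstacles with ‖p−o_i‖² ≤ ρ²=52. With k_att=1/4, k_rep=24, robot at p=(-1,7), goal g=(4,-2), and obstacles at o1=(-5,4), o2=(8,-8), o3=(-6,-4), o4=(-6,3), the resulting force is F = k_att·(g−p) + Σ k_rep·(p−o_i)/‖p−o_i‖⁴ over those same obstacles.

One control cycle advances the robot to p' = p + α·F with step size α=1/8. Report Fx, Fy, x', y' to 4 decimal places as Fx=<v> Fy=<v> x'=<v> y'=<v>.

Fx=1.4750 Fy=-2.0777 x'=-0.8156 y'=6.7403

F_att = 1/4·(g−p) = 1/4·(5,-9) = (1.2500,-2.2500)
o1: d²=25 ≤ ρ²=52; F_rep = 24·(4,3)/25² = (0.1536,0.1152)
o2: d²=306 > ρ²=52 → inactive
o3: d²=146 > ρ²=52 → inactive
o4: d²=41 ≤ ρ²=52; F_rep = 24·(5,4)/41² = (0.0714,0.0571)
F = F_att + ΣF_rep = (1.4750,-2.0777)
p' = p + 1/8·F = (-0.8156,6.7403)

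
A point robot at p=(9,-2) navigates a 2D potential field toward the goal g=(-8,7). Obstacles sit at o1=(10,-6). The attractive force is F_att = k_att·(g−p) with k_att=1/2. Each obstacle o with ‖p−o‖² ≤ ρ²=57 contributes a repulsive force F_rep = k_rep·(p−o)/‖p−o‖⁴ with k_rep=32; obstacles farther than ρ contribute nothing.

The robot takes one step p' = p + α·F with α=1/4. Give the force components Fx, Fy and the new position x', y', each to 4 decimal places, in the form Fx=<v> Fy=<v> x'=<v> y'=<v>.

F_att = 1/2·(g−p) = 1/2·(-17,9) = (-8.5000,4.5000)
o1: d²=17 ≤ ρ²=57; F_rep = 32·(-1,4)/17² = (-0.1107,0.4429)
F = F_att + ΣF_rep = (-8.6107,4.9429)
p' = p + 1/4·F = (6.8473,-0.7643)

Fx=-8.6107 Fy=4.9429 x'=6.8473 y'=-0.7643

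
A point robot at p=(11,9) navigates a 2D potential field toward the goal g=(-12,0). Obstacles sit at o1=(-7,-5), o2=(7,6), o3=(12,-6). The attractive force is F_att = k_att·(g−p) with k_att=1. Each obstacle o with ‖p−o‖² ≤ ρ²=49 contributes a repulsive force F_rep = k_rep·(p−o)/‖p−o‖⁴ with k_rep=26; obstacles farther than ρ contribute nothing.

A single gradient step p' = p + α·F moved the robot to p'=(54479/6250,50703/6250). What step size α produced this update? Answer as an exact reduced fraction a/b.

α = 1/10

F_att = 1·(g−p) = 1·(-23,-9) = (-23.0000,-9.0000)
o1: d²=520 > ρ²=49 → inactive
o2: d²=25 ≤ ρ²=49; F_rep = 26·(4,3)/25² = (0.1664,0.1248)
o3: d²=226 > ρ²=49 → inactive
F = F_att + ΣF_rep = (-22.8336,-8.8752)
Δp = p'−p = (-2.2834,-0.8875); α = Δx/Fx = (-14271/6250) / (-14271/625) = 1/10
check: Δy/Fy = (-5547/6250) / (-5547/625) = 1/10 ✓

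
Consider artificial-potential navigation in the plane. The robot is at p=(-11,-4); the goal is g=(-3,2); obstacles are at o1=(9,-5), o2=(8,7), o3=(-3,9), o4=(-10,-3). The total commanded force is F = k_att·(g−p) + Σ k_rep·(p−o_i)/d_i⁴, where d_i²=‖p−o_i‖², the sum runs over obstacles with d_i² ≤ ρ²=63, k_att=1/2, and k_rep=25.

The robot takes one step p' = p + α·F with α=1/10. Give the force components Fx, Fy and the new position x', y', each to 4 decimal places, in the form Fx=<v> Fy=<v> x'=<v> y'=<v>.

Fx=-2.2500 Fy=-3.2500 x'=-11.2250 y'=-4.3250

F_att = 1/2·(g−p) = 1/2·(8,6) = (4.0000,3.0000)
o1: d²=401 > ρ²=63 → inactive
o2: d²=482 > ρ²=63 → inactive
o3: d²=233 > ρ²=63 → inactive
o4: d²=2 ≤ ρ²=63; F_rep = 25·(-1,-1)/2² = (-6.2500,-6.2500)
F = F_att + ΣF_rep = (-2.2500,-3.2500)
p' = p + 1/10·F = (-11.2250,-4.3250)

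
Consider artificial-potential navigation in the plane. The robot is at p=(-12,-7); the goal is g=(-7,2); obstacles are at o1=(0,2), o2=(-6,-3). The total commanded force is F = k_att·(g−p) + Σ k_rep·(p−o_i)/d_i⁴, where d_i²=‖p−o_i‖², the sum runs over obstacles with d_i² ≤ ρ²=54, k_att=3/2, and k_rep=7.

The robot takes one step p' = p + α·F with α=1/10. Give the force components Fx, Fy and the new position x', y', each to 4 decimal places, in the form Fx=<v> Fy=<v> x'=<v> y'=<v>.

Fx=7.4845 Fy=13.4896 x'=-11.2516 y'=-5.6510

F_att = 3/2·(g−p) = 3/2·(5,9) = (7.5000,13.5000)
o1: d²=225 > ρ²=54 → inactive
o2: d²=52 ≤ ρ²=54; F_rep = 7·(-6,-4)/52² = (-0.0155,-0.0104)
F = F_att + ΣF_rep = (7.4845,13.4896)
p' = p + 1/10·F = (-11.2516,-5.6510)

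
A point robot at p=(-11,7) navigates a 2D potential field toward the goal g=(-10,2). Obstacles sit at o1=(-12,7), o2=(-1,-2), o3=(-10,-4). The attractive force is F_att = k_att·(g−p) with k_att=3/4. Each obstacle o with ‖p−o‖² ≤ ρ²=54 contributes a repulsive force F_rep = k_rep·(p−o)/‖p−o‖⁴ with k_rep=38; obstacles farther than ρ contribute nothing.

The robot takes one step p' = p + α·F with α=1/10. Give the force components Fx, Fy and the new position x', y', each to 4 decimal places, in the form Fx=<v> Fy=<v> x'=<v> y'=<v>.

F_att = 3/4·(g−p) = 3/4·(1,-5) = (0.7500,-3.7500)
o1: d²=1 ≤ ρ²=54; F_rep = 38·(1,0)/1² = (38.0000,0.0000)
o2: d²=181 > ρ²=54 → inactive
o3: d²=122 > ρ²=54 → inactive
F = F_att + ΣF_rep = (38.7500,-3.7500)
p' = p + 1/10·F = (-7.1250,6.6250)

Fx=38.7500 Fy=-3.7500 x'=-7.1250 y'=6.6250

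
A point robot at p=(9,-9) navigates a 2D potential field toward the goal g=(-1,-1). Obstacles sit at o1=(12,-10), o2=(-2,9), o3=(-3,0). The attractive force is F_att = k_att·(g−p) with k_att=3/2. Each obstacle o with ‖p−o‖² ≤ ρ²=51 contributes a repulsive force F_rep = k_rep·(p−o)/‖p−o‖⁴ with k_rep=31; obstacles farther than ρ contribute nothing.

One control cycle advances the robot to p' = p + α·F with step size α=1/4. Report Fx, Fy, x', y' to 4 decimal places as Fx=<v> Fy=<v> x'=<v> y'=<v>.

F_att = 3/2·(g−p) = 3/2·(-10,8) = (-15.0000,12.0000)
o1: d²=10 ≤ ρ²=51; F_rep = 31·(-3,1)/10² = (-0.9300,0.3100)
o2: d²=445 > ρ²=51 → inactive
o3: d²=225 > ρ²=51 → inactive
F = F_att + ΣF_rep = (-15.9300,12.3100)
p' = p + 1/4·F = (5.0175,-5.9225)

Fx=-15.9300 Fy=12.3100 x'=5.0175 y'=-5.9225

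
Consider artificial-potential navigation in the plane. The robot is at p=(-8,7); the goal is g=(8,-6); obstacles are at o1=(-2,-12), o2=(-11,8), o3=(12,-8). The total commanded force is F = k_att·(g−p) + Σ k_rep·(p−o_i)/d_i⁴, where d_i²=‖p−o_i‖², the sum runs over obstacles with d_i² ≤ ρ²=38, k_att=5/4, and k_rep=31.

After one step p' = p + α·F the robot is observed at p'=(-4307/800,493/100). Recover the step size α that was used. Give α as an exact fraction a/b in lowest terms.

α = 1/8

F_att = 5/4·(g−p) = 5/4·(16,-13) = (20.0000,-16.2500)
o1: d²=397 > ρ²=38 → inactive
o2: d²=10 ≤ ρ²=38; F_rep = 31·(3,-1)/10² = (0.9300,-0.3100)
o3: d²=625 > ρ²=38 → inactive
F = F_att + ΣF_rep = (20.9300,-16.5600)
Δp = p'−p = (2.6162,-2.0700); α = Δx/Fx = (2093/800) / (2093/100) = 1/8
check: Δy/Fy = (-207/100) / (-414/25) = 1/8 ✓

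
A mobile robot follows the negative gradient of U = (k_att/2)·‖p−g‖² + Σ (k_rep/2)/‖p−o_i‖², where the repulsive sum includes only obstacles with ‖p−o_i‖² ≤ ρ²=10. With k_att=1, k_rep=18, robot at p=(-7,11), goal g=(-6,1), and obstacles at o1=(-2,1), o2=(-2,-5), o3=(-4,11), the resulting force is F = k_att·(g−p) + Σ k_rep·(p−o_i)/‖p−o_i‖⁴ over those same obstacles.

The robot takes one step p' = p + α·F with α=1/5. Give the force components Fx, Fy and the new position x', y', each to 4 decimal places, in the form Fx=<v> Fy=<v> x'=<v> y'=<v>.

Fx=0.3333 Fy=-10.0000 x'=-6.9333 y'=9.0000

F_att = 1·(g−p) = 1·(1,-10) = (1.0000,-10.0000)
o1: d²=125 > ρ²=10 → inactive
o2: d²=281 > ρ²=10 → inactive
o3: d²=9 ≤ ρ²=10; F_rep = 18·(-3,0)/9² = (-0.6667,0.0000)
F = F_att + ΣF_rep = (0.3333,-10.0000)
p' = p + 1/5·F = (-6.9333,9.0000)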